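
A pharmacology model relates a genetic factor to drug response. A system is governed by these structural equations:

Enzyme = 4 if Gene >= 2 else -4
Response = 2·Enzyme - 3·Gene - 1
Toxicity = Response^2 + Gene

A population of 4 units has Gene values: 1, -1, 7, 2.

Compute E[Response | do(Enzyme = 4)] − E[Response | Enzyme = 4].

Every unit gets Enzyme=4 under the intervention. Response values become 4, 10, -14, 1; E[Response|do(Enzyme=4)] = 0.25.
E[Response|Enzyme=4] averages over only the 2 units with Enzyme=4 (Gene = 7, 2): Response = -14, 1, mean -6.5.
Difference = 0.25 − (-6.5) = 6.75.

6.75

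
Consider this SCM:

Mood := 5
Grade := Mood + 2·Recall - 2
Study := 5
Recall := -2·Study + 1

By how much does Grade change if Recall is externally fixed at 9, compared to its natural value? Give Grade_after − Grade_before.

36

The intervention breaks the incoming arrows to Recall: Recall := -2·Study + 1 no longer applies, and Recall = 9.
Grade = Mood + 2·Recall - 2  [with Mood=5, Recall=9]  = 21
Without intervention: Recall = -2·Study + 1  [with Study=5]  = -9; Grade = Mood + 2·Recall - 2  [with Mood=5, Recall=-9]  = -15.
Change = 21 − (-15) = 36.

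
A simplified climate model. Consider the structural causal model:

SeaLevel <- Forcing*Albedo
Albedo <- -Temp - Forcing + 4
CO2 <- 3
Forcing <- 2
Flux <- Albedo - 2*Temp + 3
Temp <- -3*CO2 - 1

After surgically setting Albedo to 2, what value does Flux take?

Under do(Albedo=2), the mechanism Albedo <- -Temp - Forcing + 4 is discarded; Albedo is fixed at 2.
Temp = -3*CO2 - 1  [with CO2=3]  = -10
Flux = Albedo - 2*Temp + 3  [with Albedo=2, Temp=-10]  = 25

25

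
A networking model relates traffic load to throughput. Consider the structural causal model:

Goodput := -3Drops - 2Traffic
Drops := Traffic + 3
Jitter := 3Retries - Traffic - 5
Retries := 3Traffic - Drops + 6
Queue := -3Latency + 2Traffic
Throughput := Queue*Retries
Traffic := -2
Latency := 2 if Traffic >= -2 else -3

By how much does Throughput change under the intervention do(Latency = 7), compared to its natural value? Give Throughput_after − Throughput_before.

Under do(Latency=7), the mechanism Latency := 2 if Traffic >= -2 else -3 is discarded; Latency is fixed at 7.
Queue = -3Latency + 2Traffic  [with Latency=7, Traffic=-2]  = -25
Drops = Traffic + 3  [with Traffic=-2]  = 1
Retries = 3Traffic - Drops + 6  [with Traffic=-2, Drops=1]  = -1
Throughput = Queue*Retries  [with Queue=-25, Retries=-1]  = 25
Without intervention: Latency = 2 if Traffic >= -2 else -3  [with Traffic=-2]  = 2; Queue = -3Latency + 2Traffic  [with Latency=2, Traffic=-2]  = -10; Drops = Traffic + 3  [with Traffic=-2]  = 1; Retries = 3Traffic - Drops + 6  [with Traffic=-2, Drops=1]  = -1; Throughput = Queue*Retries  [with Queue=-10, Retries=-1]  = 10.
Change = 25 − 10 = 15.

15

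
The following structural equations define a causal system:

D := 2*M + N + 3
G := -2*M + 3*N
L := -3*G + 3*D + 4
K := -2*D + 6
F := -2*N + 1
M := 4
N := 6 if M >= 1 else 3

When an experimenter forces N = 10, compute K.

-36

Under do(N=10), the mechanism N := 6 if M >= 1 else 3 is discarded; N is fixed at 10.
D = 2*M + N + 3  [with M=4, N=10]  = 21
K = -2*D + 6  [with D=21]  = -36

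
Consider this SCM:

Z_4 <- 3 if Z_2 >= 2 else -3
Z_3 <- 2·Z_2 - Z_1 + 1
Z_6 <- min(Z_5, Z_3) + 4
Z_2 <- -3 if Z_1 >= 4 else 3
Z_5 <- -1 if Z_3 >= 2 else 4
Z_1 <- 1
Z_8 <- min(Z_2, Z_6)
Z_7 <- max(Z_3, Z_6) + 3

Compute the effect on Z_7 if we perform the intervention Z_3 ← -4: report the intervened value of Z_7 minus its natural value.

-6

The intervention breaks the incoming arrows to Z_3: Z_3 <- 2·Z_2 - Z_1 + 1 no longer applies, and Z_3 = -4.
Z_5 = -1 if Z_3 >= 2 else 4  [with Z_3=-4]  = 4
Z_6 = min(Z_5, Z_3) + 4  [with Z_5=4, Z_3=-4]  = 0
Z_7 = max(Z_3, Z_6) + 3  [with Z_3=-4, Z_6=0]  = 3
Without intervention: Z_2 = -3 if Z_1 >= 4 else 3  [with Z_1=1]  = 3; Z_3 = 2·Z_2 - Z_1 + 1  [with Z_2=3, Z_1=1]  = 6; Z_5 = -1 if Z_3 >= 2 else 4  [with Z_3=6]  = -1; Z_6 = min(Z_5, Z_3) + 4  [with Z_5=-1, Z_3=6]  = 3; Z_7 = max(Z_3, Z_6) + 3  [with Z_3=6, Z_6=3]  = 9.
Change = 3 − 9 = -6.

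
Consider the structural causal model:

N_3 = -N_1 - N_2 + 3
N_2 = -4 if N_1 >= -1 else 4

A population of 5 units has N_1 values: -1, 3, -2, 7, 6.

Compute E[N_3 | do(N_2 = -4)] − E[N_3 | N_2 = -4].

The intervention sets N_2=-4 in all 5 units regardless of N_1. Recomputing N_3 per unit gives 8, 4, 9, 0, 1; average 4.4.
Conditioning on N_2=-4 selects the 4 unit(s) with N_1 ∈ {-1, 3, 7, 6}. Their N_3 values: 8, 4, 0, 1. Mean = 3.25.
Difference = 4.4 − 3.25 = 1.15.

1.15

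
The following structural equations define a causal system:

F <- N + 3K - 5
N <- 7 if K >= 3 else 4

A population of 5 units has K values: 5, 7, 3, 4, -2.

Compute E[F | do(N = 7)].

Under do(N=7), N's equation is replaced by N=7 for every unit. Per-unit F: 17, 23, 11, 14, -4. Mean = 12.2.

12.2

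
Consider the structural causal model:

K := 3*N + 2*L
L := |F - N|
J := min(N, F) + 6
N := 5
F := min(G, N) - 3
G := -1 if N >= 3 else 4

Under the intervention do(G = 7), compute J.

Under do(G=7), the mechanism G := -1 if N >= 3 else 4 is discarded; G is fixed at 7.
F = min(G, N) - 3  [with G=7, N=5]  = 2
J = min(N, F) + 6  [with N=5, F=2]  = 8

8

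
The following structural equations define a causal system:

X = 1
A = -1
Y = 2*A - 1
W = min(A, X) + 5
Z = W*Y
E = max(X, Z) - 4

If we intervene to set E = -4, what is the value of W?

do(E=-4) replaces the equation E = max(X, Z) - 4 with the constant E = -4.
No directed path runs from E to W, so W keeps its natural value.
W = min(A, X) + 5  [with A=-1, X=1]  = 4

4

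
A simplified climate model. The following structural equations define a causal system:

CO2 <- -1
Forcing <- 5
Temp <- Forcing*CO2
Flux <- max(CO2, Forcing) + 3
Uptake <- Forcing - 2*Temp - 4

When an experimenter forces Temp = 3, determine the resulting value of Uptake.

do(Temp=3) replaces the equation Temp <- Forcing*CO2 with the constant Temp = 3.
Uptake = Forcing - 2*Temp - 4  [with Forcing=5, Temp=3]  = -5

-5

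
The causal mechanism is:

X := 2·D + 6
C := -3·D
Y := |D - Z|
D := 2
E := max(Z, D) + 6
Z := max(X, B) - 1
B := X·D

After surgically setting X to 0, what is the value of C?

do(X=0) replaces the equation X := 2·D + 6 with the constant X = 0.
Since C is not a descendant of the intervened variable, it is unaffected.
C = -3·D  [with D=2]  = -6

-6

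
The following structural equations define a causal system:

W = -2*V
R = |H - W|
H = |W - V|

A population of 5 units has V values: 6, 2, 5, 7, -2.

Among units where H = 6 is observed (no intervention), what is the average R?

6

Conditioning on H=6 selects the 2 unit(s) with V ∈ {2, -2}. Their R values: 10, 2. Mean = 6.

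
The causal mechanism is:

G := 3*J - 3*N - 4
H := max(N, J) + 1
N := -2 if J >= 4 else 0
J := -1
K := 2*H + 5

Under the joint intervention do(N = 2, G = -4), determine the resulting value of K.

11

Setting N = 2, G = -4 by intervention discards those variables' equations.
H = max(N, J) + 1  [with N=2, J=-1]  = 3
K = 2*H + 5  [with H=3]  = 11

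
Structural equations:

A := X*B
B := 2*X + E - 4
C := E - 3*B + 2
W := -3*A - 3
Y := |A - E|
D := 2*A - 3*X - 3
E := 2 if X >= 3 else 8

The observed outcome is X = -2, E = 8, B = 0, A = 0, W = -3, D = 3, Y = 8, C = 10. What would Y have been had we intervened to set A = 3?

The intervention breaks the incoming arrows to A: A := X*B no longer applies, and A = 3.
E = 2 if X >= 3 else 8  [with X=-2]  = 8
Y = |A - E|  [with A=3, E=8]  = 5

5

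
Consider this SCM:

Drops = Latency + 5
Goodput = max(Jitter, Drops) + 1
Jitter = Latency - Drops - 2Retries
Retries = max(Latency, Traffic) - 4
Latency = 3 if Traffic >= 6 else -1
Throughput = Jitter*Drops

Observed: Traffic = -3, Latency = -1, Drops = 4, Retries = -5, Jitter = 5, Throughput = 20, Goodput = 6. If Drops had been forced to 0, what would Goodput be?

The intervention breaks the incoming arrows to Drops: Drops = Latency + 5 no longer applies, and Drops = 0.
Latency = 3 if Traffic >= 6 else -1  [with Traffic=-3]  = -1
Retries = max(Latency, Traffic) - 4  [with Latency=-1, Traffic=-3]  = -5
Jitter = Latency - Drops - 2Retries  [with Latency=-1, Drops=0, Retries=-5]  = 9
Goodput = max(Jitter, Drops) + 1  [with Jitter=9, Drops=0]  = 10

10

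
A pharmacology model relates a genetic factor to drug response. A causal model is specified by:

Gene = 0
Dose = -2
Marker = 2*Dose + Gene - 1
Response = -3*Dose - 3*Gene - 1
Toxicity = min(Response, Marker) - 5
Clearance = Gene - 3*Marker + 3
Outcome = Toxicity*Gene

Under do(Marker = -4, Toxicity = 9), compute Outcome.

0

Under do(Marker = -4, Toxicity = 9), each intervened variable's structural equation is replaced by its fixed value.
Outcome = Toxicity*Gene  [with Toxicity=9, Gene=0]  = 0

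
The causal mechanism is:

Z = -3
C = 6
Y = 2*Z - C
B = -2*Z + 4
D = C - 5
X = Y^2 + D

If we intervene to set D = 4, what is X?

The intervention breaks the incoming arrows to D: D = C - 5 no longer applies, and D = 4.
Y = 2*Z - C  [with Z=-3, C=6]  = -12
X = Y^2 + D  [with Y=-12, D=4]  = 148

148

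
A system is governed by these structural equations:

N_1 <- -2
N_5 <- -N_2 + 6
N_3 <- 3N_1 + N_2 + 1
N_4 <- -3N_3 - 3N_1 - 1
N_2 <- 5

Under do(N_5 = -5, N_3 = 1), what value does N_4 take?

Under do(N_5 = -5, N_3 = 1), each intervened variable's structural equation is replaced by its fixed value.
N_4 = -3N_3 - 3N_1 - 1  [with N_3=1, N_1=-2]  = 2

2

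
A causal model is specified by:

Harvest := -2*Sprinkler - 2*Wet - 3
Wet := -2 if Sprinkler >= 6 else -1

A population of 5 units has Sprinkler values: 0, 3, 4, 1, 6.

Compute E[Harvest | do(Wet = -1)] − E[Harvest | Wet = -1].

-1.6

do(Wet=-1) breaks Wet's dependence on Sprinkler. With Wet=-1 fixed, Harvest across the units is -1, -7, -9, -3, -13, mean -6.6.
E[Harvest|Wet=-1] averages over only the 4 units with Wet=-1 (Sprinkler = 0, 3, 4, 1): Harvest = -1, -7, -9, -3, mean -5.
Difference = -6.6 − (-5) = -1.6.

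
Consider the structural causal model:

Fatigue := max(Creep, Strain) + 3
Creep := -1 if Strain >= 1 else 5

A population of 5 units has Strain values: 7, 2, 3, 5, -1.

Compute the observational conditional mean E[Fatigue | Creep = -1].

Observing Creep=-1 restricts to units where Creep's equation naturally yields -1: Strain ∈ {7, 2, 3, 5}. In that subpopulation Fatigue = 10, 5, 6, 8, mean 7.25.

7.25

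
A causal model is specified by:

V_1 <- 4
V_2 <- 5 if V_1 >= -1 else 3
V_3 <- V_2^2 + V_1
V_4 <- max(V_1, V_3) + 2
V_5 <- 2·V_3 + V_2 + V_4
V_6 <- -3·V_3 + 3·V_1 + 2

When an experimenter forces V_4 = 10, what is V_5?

73

Intervening sets V_4 = 10 and removes its equation (V_4 <- max(V_1, V_3) + 2).
V_2 = 5 if V_1 >= -1 else 3  [with V_1=4]  = 5
V_3 = V_2^2 + V_1  [with V_2=5, V_1=4]  = 29
V_5 = 2·V_3 + V_2 + V_4  [with V_3=29, V_2=5, V_4=10]  = 73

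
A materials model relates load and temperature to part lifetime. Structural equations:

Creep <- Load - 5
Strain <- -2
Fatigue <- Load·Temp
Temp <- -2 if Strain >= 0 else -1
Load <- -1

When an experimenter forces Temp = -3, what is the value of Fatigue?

3

do(Temp=-3) replaces the equation Temp <- -2 if Strain >= 0 else -1 with the constant Temp = -3.
Fatigue = Load·Temp  [with Load=-1, Temp=-3]  = 3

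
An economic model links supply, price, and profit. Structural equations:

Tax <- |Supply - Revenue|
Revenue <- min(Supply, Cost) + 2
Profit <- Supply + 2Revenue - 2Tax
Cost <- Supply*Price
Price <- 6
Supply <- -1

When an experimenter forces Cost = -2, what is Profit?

The intervention breaks the incoming arrows to Cost: Cost <- Supply*Price no longer applies, and Cost = -2.
Revenue = min(Supply, Cost) + 2  [with Supply=-1, Cost=-2]  = 0
Tax = |Supply - Revenue|  [with Supply=-1, Revenue=0]  = 1
Profit = Supply + 2Revenue - 2Tax  [with Supply=-1, Revenue=0, Tax=1]  = -3

-3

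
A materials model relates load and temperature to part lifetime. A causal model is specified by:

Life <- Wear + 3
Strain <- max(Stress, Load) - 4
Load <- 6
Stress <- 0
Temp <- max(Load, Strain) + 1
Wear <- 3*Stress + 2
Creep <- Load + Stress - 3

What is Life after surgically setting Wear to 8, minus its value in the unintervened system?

6

Intervening sets Wear = 8 and removes its equation (Wear <- 3*Stress + 2).
Life = Wear + 3  [with Wear=8]  = 11
Without intervention: Wear = 3*Stress + 2  [with Stress=0]  = 2; Life = Wear + 3  [with Wear=2]  = 5.
Change = 11 − 5 = 6.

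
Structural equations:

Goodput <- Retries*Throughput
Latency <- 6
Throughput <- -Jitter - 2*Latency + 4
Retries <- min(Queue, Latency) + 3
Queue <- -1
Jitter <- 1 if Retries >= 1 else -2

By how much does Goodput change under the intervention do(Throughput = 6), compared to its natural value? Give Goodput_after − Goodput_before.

30

The intervention breaks the incoming arrows to Throughput: Throughput <- -Jitter - 2*Latency + 4 no longer applies, and Throughput = 6.
Retries = min(Queue, Latency) + 3  [with Queue=-1, Latency=6]  = 2
Goodput = Retries*Throughput  [with Retries=2, Throughput=6]  = 12
Without intervention: Retries = min(Queue, Latency) + 3  [with Queue=-1, Latency=6]  = 2; Jitter = 1 if Retries >= 1 else -2  [with Retries=2]  = 1; Throughput = -Jitter - 2*Latency + 4  [with Jitter=1, Latency=6]  = -9; Goodput = Retries*Throughput  [with Retries=2, Throughput=-9]  = -18.
Change = 12 − (-18) = 30.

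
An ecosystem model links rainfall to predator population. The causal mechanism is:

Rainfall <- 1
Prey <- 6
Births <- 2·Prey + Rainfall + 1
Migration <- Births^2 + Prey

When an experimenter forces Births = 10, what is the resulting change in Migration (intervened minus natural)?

-96

The intervention breaks the incoming arrows to Births: Births <- 2·Prey + Rainfall + 1 no longer applies, and Births = 10.
Migration = Births^2 + Prey  [with Births=10, Prey=6]  = 106
Without intervention: Births = 2·Prey + Rainfall + 1  [with Prey=6, Rainfall=1]  = 14; Migration = Births^2 + Prey  [with Births=14, Prey=6]  = 202.
Change = 106 − 202 = -96.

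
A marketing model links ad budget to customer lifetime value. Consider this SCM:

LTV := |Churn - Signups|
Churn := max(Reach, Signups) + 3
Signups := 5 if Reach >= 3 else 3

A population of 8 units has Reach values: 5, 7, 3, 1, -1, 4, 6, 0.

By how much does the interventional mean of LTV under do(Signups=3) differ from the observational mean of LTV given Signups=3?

1.25

do(Signups=3) breaks Signups's dependence on Reach. With Signups=3 fixed, LTV across the units is 5, 7, 3, 3, 3, 4, 6, 3, mean 4.25.
Observing Signups=3 restricts to units where Signups's equation naturally yields 3: Reach ∈ {1, -1, 0}. In that subpopulation LTV = 3, 3, 3, mean 3.
Difference = 4.25 − 3 = 1.25.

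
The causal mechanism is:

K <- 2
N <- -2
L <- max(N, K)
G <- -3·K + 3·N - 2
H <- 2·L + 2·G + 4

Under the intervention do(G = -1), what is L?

Under do(G=-1), the mechanism G <- -3·K + 3·N - 2 is discarded; G is fixed at -1.
Since L is not a descendant of the intervened variable, it is unaffected.
L = max(N, K)  [with N=-2, K=2]  = 2

2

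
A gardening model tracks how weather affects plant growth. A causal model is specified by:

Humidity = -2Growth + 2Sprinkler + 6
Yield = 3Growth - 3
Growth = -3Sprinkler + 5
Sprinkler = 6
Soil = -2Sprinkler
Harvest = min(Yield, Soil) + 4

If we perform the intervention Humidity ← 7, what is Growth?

Under do(Humidity=7), the mechanism Humidity = -2Growth + 2Sprinkler + 6 is discarded; Humidity is fixed at 7.
Since Growth is not a descendant of the intervened variable, it is unaffected.
Growth = -3Sprinkler + 5  [with Sprinkler=6]  = -13

-13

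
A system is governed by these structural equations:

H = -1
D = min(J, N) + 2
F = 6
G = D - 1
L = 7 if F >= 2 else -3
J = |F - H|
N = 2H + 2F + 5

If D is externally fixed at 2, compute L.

The intervention breaks the incoming arrows to D: D = min(J, N) + 2 no longer applies, and D = 2.
Since L is not a descendant of the intervened variable, it is unaffected.
L = 7 if F >= 2 else -3  [with F=6]  = 7

7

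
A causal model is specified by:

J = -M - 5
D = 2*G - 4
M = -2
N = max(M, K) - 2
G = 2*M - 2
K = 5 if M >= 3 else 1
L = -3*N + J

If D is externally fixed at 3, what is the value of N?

do(D=3) replaces the equation D = 2*G - 4 with the constant D = 3.
No directed path runs from D to N, so N keeps its natural value.
K = 5 if M >= 3 else 1  [with M=-2]  = 1
N = max(M, K) - 2  [with M=-2, K=1]  = -1

-1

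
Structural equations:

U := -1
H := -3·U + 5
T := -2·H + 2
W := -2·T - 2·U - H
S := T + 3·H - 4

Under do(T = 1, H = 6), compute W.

-6

The joint intervention fixes T = 1, H = 6, removing each variable's own equation.
W = -2·T - 2·U - H  [with T=1, U=-1, H=6]  = -6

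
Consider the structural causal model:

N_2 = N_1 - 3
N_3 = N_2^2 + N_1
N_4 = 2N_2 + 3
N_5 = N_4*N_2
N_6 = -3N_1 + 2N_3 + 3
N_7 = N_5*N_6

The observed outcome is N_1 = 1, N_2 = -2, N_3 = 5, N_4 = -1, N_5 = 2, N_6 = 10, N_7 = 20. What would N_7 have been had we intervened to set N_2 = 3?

540

Under do(N_2=3), the mechanism N_2 = N_1 - 3 is discarded; N_2 is fixed at 3.
N_3 = N_2^2 + N_1  [with N_2=3, N_1=1]  = 10
N_4 = 2N_2 + 3  [with N_2=3]  = 9
N_5 = N_4*N_2  [with N_4=9, N_2=3]  = 27
N_6 = -3N_1 + 2N_3 + 3  [with N_1=1, N_3=10]  = 20
N_7 = N_5*N_6  [with N_5=27, N_6=20]  = 540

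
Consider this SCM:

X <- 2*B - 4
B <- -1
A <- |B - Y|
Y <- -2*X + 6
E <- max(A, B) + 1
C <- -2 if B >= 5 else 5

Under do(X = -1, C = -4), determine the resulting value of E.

Setting X = -1, C = -4 by intervention discards those variables' equations.
Y = -2*X + 6  [with X=-1]  = 8
A = |B - Y|  [with B=-1, Y=8]  = 9
E = max(A, B) + 1  [with A=9, B=-1]  = 10

10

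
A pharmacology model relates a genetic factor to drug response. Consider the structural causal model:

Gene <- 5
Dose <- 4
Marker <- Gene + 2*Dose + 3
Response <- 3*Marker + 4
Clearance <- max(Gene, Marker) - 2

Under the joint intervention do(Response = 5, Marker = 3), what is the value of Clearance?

3

The joint intervention fixes Response = 5, Marker = 3, removing each variable's own equation.
Clearance = max(Gene, Marker) - 2  [with Gene=5, Marker=3]  = 3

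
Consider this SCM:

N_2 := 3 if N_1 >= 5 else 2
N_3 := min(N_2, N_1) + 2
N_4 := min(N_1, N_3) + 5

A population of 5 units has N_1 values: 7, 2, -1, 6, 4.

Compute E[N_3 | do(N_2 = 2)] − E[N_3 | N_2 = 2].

Under do(N_2=2), N_2's equation is replaced by N_2=2 for every unit. Per-unit N_3: 4, 4, 1, 4, 4. Mean = 3.4.
E[N_3|N_2=2] averages over only the 3 units with N_2=2 (N_1 = 2, -1, 4): N_3 = 4, 1, 4, mean 3.
Difference = 3.4 − 3 = 0.4.

0.4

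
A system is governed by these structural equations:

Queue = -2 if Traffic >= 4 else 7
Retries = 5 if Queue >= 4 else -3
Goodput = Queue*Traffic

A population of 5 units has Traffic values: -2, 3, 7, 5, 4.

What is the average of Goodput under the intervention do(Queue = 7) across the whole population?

23.8

Under do(Queue=7), Queue's equation is replaced by Queue=7 for every unit. Per-unit Goodput: -14, 21, 49, 35, 28. Mean = 23.8.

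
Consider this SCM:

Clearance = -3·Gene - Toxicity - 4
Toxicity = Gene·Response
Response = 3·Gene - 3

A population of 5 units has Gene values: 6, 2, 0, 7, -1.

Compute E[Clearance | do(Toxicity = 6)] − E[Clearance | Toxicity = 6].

do(Toxicity=6) breaks Toxicity's dependence on Gene. With Toxicity=6 fixed, Clearance across the units is -28, -16, -10, -31, -7, mean -18.4.
Conditioning on Toxicity=6 selects the 2 unit(s) with Gene ∈ {2, -1}. Their Clearance values: -16, -7. Mean = -11.5.
Difference = -18.4 − (-11.5) = -6.9.

-6.9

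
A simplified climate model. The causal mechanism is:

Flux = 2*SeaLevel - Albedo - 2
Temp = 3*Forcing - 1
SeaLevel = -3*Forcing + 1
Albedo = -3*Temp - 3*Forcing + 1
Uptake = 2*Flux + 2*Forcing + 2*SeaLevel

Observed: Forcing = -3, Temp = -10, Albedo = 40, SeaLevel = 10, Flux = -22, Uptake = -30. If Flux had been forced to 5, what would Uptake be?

24

The intervention breaks the incoming arrows to Flux: Flux = 2*SeaLevel - Albedo - 2 no longer applies, and Flux = 5.
SeaLevel = -3*Forcing + 1  [with Forcing=-3]  = 10
Uptake = 2*Flux + 2*Forcing + 2*SeaLevel  [with Flux=5, Forcing=-3, SeaLevel=10]  = 24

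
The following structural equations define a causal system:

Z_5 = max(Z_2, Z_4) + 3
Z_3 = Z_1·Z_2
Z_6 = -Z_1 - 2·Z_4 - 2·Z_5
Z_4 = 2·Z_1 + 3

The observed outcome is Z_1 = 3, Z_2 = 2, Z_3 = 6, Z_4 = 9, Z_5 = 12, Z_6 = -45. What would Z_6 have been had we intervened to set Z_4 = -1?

Under do(Z_4=-1), the mechanism Z_4 = 2·Z_1 + 3 is discarded; Z_4 is fixed at -1.
Z_5 = max(Z_2, Z_4) + 3  [with Z_2=2, Z_4=-1]  = 5
Z_6 = -Z_1 - 2·Z_4 - 2·Z_5  [with Z_1=3, Z_4=-1, Z_5=5]  = -11

-11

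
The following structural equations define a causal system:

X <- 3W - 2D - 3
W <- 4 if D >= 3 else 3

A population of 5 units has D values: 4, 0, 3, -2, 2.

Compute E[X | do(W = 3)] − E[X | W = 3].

Under do(W=3), W's equation is replaced by W=3 for every unit. Per-unit X: -2, 6, 0, 10, 2. Mean = 3.2.
E[X|W=3] averages over only the 3 units with W=3 (D = 0, -2, 2): X = 6, 10, 2, mean 6.
Difference = 3.2 − 6 = -2.8.

-2.8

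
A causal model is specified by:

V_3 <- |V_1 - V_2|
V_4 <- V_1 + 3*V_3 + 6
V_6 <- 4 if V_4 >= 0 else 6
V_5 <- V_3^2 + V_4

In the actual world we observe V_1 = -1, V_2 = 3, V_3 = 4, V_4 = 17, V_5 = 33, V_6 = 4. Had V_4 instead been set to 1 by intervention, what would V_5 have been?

17

Intervening sets V_4 = 1 and removes its equation (V_4 <- V_1 + 3*V_3 + 6).
V_3 = |V_1 - V_2|  [with V_1=-1, V_2=3]  = 4
V_5 = V_3^2 + V_4  [with V_3=4, V_4=1]  = 17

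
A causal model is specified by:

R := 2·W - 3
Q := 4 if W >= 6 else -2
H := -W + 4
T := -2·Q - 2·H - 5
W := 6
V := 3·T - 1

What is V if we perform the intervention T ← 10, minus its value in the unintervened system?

The intervention breaks the incoming arrows to T: T := -2·Q - 2·H - 5 no longer applies, and T = 10.
V = 3·T - 1  [with T=10]  = 29
Without intervention: H = -W + 4  [with W=6]  = -2; Q = 4 if W >= 6 else -2  [with W=6]  = 4; T = -2·Q - 2·H - 5  [with Q=4, H=-2]  = -9; V = 3·T - 1  [with T=-9]  = -28.
Change = 29 − (-28) = 57.

57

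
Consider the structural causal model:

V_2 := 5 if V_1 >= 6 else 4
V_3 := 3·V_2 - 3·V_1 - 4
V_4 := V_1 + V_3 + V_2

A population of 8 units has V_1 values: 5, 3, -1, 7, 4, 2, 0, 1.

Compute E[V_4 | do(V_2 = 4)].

6.75

do(V_2=4) breaks V_2's dependence on V_1. With V_2=4 fixed, V_4 across the units is 2, 6, 14, -2, 4, 8, 12, 10, mean 6.75.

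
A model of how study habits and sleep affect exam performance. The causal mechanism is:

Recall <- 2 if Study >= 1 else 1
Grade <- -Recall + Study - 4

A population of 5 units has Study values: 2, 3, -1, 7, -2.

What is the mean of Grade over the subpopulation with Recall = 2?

-2

Observing Recall=2 restricts to units where Recall's equation naturally yields 2: Study ∈ {2, 3, 7}. In that subpopulation Grade = -4, -3, 1, mean -2.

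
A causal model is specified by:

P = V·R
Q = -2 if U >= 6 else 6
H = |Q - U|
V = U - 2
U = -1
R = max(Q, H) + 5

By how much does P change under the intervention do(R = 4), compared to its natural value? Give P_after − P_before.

24

The intervention breaks the incoming arrows to R: R = max(Q, H) + 5 no longer applies, and R = 4.
V = U - 2  [with U=-1]  = -3
P = V·R  [with V=-3, R=4]  = -12
Without intervention: V = U - 2  [with U=-1]  = -3; Q = -2 if U >= 6 else 6  [with U=-1]  = 6; H = |Q - U|  [with Q=6, U=-1]  = 7; R = max(Q, H) + 5  [with Q=6, H=7]  = 12; P = V·R  [with V=-3, R=12]  = -36.
Change = -12 − (-36) = 24.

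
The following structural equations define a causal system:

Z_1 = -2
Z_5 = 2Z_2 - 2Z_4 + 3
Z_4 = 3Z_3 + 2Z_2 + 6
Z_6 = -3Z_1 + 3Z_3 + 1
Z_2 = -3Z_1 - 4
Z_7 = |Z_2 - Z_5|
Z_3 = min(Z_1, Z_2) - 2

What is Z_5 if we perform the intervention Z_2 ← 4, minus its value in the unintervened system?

do(Z_2=4) replaces the equation Z_2 = -3Z_1 - 4 with the constant Z_2 = 4.
Z_3 = min(Z_1, Z_2) - 2  [with Z_1=-2, Z_2=4]  = -4
Z_4 = 3Z_3 + 2Z_2 + 6  [with Z_3=-4, Z_2=4]  = 2
Z_5 = 2Z_2 - 2Z_4 + 3  [with Z_2=4, Z_4=2]  = 7
Without intervention: Z_2 = -3Z_1 - 4  [with Z_1=-2]  = 2; Z_3 = min(Z_1, Z_2) - 2  [with Z_1=-2, Z_2=2]  = -4; Z_4 = 3Z_3 + 2Z_2 + 6  [with Z_3=-4, Z_2=2]  = -2; Z_5 = 2Z_2 - 2Z_4 + 3  [with Z_2=2, Z_4=-2]  = 11.
Change = 7 − 11 = -4.

-4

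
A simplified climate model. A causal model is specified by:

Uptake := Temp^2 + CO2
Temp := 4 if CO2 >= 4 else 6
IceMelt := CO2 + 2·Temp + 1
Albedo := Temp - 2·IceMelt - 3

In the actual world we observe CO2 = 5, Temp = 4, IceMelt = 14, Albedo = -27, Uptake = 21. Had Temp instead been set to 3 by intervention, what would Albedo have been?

Under do(Temp=3), the mechanism Temp := 4 if CO2 >= 4 else 6 is discarded; Temp is fixed at 3.
IceMelt = CO2 + 2·Temp + 1  [with CO2=5, Temp=3]  = 12
Albedo = Temp - 2·IceMelt - 3  [with Temp=3, IceMelt=12]  = -24

-24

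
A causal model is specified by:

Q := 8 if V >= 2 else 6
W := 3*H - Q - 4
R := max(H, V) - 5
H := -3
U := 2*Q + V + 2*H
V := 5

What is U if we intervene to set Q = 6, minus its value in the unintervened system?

The intervention breaks the incoming arrows to Q: Q := 8 if V >= 2 else 6 no longer applies, and Q = 6.
U = 2*Q + V + 2*H  [with Q=6, V=5, H=-3]  = 11
Without intervention: Q = 8 if V >= 2 else 6  [with V=5]  = 8; U = 2*Q + V + 2*H  [with Q=8, V=5, H=-3]  = 15.
Change = 11 − 15 = -4.

-4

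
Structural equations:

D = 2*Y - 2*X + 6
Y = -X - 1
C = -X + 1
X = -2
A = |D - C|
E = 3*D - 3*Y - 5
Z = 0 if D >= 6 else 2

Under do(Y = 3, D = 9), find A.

Under do(Y = 3, D = 9), each intervened variable's structural equation is replaced by its fixed value.
C = -X + 1  [with X=-2]  = 3
A = |D - C|  [with D=9, C=3]  = 6

6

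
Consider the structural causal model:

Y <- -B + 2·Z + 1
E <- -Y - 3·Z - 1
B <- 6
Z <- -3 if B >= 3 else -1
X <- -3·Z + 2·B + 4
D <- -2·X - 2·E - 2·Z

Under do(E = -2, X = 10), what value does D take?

The joint intervention fixes E = -2, X = 10, removing each variable's own equation.
Z = -3 if B >= 3 else -1  [with B=6]  = -3
D = -2·X - 2·E - 2·Z  [with X=10, E=-2, Z=-3]  = -10

-10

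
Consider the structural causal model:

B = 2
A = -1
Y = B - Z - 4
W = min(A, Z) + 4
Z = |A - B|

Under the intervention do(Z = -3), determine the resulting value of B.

2

Under do(Z=-3), the mechanism Z = |A - B| is discarded; Z is fixed at -3.
B is not downstream of the intervention, so its value is determined by the original equations.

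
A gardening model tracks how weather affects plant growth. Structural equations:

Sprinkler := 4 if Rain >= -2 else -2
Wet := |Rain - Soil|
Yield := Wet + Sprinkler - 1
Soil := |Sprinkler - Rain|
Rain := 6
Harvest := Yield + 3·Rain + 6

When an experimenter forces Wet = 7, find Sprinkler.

The intervention breaks the incoming arrows to Wet: Wet := |Rain - Soil| no longer applies, and Wet = 7.
Since Sprinkler is not a descendant of the intervened variable, it is unaffected.
Sprinkler = 4 if Rain >= -2 else -2  [with Rain=6]  = 4

4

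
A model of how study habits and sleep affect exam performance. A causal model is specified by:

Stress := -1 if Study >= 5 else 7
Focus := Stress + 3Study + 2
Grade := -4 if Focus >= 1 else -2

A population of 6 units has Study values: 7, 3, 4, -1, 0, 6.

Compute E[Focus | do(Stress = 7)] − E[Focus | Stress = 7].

5

do(Stress=7) breaks Stress's dependence on Study. With Stress=7 fixed, Focus across the units is 30, 18, 21, 6, 9, 27, mean 18.5.
Conditioning on Stress=7 selects the 4 unit(s) with Study ∈ {3, 4, -1, 0}. Their Focus values: 18, 21, 6, 9. Mean = 13.5.
Difference = 18.5 − 13.5 = 5.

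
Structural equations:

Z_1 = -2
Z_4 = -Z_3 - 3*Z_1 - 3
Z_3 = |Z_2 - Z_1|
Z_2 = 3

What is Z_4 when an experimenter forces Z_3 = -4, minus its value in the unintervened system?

9

The intervention breaks the incoming arrows to Z_3: Z_3 = |Z_2 - Z_1| no longer applies, and Z_3 = -4.
Z_4 = -Z_3 - 3*Z_1 - 3  [with Z_3=-4, Z_1=-2]  = 7
Without intervention: Z_3 = |Z_2 - Z_1|  [with Z_2=3, Z_1=-2]  = 5; Z_4 = -Z_3 - 3*Z_1 - 3  [with Z_3=5, Z_1=-2]  = -2.
Change = 7 − (-2) = 9.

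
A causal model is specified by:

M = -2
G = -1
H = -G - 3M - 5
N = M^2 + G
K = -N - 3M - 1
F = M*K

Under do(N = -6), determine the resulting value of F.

-22

Under do(N=-6), the mechanism N = M^2 + G is discarded; N is fixed at -6.
K = -N - 3M - 1  [with N=-6, M=-2]  = 11
F = M*K  [with M=-2, K=11]  = -22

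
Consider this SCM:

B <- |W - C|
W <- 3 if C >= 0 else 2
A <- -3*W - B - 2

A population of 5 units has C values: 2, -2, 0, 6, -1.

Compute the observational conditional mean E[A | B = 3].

-13

Conditioning on B=3 selects the 3 unit(s) with C ∈ {0, 6, -1}. Their A values: -14, -14, -11. Mean = -13.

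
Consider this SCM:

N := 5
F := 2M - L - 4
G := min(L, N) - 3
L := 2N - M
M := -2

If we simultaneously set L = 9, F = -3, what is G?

2

Setting L = 9, F = -3 by intervention discards those variables' equations.
G = min(L, N) - 3  [with L=9, N=5]  = 2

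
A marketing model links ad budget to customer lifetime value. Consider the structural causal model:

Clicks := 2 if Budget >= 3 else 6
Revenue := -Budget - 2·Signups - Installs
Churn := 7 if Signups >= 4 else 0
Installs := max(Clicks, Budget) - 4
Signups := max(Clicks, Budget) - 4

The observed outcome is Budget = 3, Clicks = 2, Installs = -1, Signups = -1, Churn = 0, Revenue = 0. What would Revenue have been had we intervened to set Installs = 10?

The intervention breaks the incoming arrows to Installs: Installs := max(Clicks, Budget) - 4 no longer applies, and Installs = 10.
Clicks = 2 if Budget >= 3 else 6  [with Budget=3]  = 2
Signups = max(Clicks, Budget) - 4  [with Clicks=2, Budget=3]  = -1
Revenue = -Budget - 2·Signups - Installs  [with Budget=3, Signups=-1, Installs=10]  = -11

-11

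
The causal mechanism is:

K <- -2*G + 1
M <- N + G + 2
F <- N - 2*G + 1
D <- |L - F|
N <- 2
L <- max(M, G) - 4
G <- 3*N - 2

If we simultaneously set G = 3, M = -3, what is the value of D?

2

Under do(G = 3, M = -3), each intervened variable's structural equation is replaced by its fixed value.
F = N - 2*G + 1  [with N=2, G=3]  = -3
L = max(M, G) - 4  [with M=-3, G=3]  = -1
D = |L - F|  [with L=-1, F=-3]  = 2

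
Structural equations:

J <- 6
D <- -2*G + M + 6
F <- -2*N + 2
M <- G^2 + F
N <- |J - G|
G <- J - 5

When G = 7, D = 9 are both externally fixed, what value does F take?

The joint intervention fixes G = 7, D = 9, removing each variable's own equation.
N = |J - G|  [with J=6, G=7]  = 1
F = -2*N + 2  [with N=1]  = 0

0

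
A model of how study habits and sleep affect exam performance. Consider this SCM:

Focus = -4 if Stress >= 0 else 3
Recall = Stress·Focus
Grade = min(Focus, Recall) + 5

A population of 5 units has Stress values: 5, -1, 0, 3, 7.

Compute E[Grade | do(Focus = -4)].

-8.6

The intervention sets Focus=-4 in all 5 units regardless of Stress. Recomputing Grade per unit gives -15, 1, 1, -7, -23; average -8.6.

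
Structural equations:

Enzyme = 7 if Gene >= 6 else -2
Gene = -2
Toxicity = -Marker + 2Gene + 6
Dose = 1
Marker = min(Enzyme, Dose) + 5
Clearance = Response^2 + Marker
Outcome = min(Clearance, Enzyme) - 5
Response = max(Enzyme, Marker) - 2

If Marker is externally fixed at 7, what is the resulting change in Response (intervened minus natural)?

4

Intervening sets Marker = 7 and removes its equation (Marker = min(Enzyme, Dose) + 5).
Enzyme = 7 if Gene >= 6 else -2  [with Gene=-2]  = -2
Response = max(Enzyme, Marker) - 2  [with Enzyme=-2, Marker=7]  = 5
Without intervention: Enzyme = 7 if Gene >= 6 else -2  [with Gene=-2]  = -2; Marker = min(Enzyme, Dose) + 5  [with Enzyme=-2, Dose=1]  = 3; Response = max(Enzyme, Marker) - 2  [with Enzyme=-2, Marker=3]  = 1.
Change = 5 − 1 = 4.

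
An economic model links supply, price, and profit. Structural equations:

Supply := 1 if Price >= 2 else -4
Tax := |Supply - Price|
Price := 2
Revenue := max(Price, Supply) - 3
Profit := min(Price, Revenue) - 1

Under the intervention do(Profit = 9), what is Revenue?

do(Profit=9) replaces the equation Profit := min(Price, Revenue) - 1 with the constant Profit = 9.
Revenue is not downstream of the intervention, so its value is determined by the original equations.
Supply = 1 if Price >= 2 else -4  [with Price=2]  = 1
Revenue = max(Price, Supply) - 3  [with Price=2, Supply=1]  = -1

-1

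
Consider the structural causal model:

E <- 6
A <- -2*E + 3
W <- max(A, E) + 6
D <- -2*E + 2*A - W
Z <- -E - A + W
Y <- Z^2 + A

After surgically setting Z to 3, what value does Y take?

The intervention breaks the incoming arrows to Z: Z <- -E - A + W no longer applies, and Z = 3.
A = -2*E + 3  [with E=6]  = -9
Y = Z^2 + A  [with Z=3, A=-9]  = 0

0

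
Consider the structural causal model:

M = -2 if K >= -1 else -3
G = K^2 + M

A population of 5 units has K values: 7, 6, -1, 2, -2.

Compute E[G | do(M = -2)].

Every unit gets M=-2 under the intervention. G values become 47, 34, -1, 2, 2; E[G|do(M=-2)] = 16.8.

16.8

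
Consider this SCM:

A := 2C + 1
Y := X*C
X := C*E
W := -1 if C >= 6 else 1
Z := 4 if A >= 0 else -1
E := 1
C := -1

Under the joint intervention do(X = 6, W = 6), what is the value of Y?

The joint intervention fixes X = 6, W = 6, removing each variable's own equation.
Y = X*C  [with X=6, C=-1]  = -6

-6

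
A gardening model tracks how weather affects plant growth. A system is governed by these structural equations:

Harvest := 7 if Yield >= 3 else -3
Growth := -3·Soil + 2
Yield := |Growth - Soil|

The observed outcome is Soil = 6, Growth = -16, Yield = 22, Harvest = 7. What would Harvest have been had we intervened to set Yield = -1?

-3

The intervention breaks the incoming arrows to Yield: Yield := |Growth - Soil| no longer applies, and Yield = -1.
Harvest = 7 if Yield >= 3 else -3  [with Yield=-1]  = -3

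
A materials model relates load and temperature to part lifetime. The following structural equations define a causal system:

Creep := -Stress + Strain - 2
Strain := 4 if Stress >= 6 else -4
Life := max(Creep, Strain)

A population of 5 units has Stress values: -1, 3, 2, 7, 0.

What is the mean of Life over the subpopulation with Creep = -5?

Conditioning on Creep=-5 selects the 2 unit(s) with Stress ∈ {-1, 7}. Their Life values: -4, 4. Mean = 0.

0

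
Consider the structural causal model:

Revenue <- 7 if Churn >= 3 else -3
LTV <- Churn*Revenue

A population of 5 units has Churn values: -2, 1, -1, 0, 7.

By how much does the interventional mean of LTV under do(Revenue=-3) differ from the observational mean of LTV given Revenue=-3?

-4.5

The intervention sets Revenue=-3 in all 5 units regardless of Churn. Recomputing LTV per unit gives 6, -3, 3, 0, -21; average -3.
Observing Revenue=-3 restricts to units where Revenue's equation naturally yields -3: Churn ∈ {-2, 1, -1, 0}. In that subpopulation LTV = 6, -3, 3, 0, mean 1.5.
Difference = -3 − 1.5 = -4.5.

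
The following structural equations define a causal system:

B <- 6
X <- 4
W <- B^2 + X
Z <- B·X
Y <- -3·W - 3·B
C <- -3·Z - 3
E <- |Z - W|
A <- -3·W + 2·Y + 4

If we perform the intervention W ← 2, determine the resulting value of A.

The intervention breaks the incoming arrows to W: W <- B^2 + X no longer applies, and W = 2.
Y = -3·W - 3·B  [with W=2, B=6]  = -24
A = -3·W + 2·Y + 4  [with W=2, Y=-24]  = -50

-50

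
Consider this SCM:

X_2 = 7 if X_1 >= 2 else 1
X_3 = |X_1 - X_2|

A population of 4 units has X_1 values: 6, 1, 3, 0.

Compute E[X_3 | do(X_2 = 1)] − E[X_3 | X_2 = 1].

do(X_2=1) breaks X_2's dependence on X_1. With X_2=1 fixed, X_3 across the units is 5, 0, 2, 1, mean 2.
E[X_3|X_2=1] averages over only the 2 units with X_2=1 (X_1 = 1, 0): X_3 = 0, 1, mean 0.5.
Difference = 2 − 0.5 = 1.5.

1.5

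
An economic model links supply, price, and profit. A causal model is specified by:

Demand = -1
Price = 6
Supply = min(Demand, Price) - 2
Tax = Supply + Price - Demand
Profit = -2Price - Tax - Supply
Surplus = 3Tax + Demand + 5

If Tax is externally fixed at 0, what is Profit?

Intervening sets Tax = 0 and removes its equation (Tax = Supply + Price - Demand).
Supply = min(Demand, Price) - 2  [with Demand=-1, Price=6]  = -3
Profit = -2Price - Tax - Supply  [with Price=6, Tax=0, Supply=-3]  = -9

-9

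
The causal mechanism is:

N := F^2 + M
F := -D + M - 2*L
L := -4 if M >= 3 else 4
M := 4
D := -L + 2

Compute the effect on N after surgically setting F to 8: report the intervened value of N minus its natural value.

28

Intervening sets F = 8 and removes its equation (F := -D + M - 2*L).
N = F^2 + M  [with F=8, M=4]  = 68
Without intervention: L = -4 if M >= 3 else 4  [with M=4]  = -4; D = -L + 2  [with L=-4]  = 6; F = -D + M - 2*L  [with D=6, M=4, L=-4]  = 6; N = F^2 + M  [with F=6, M=4]  = 40.
Change = 68 − 40 = 28.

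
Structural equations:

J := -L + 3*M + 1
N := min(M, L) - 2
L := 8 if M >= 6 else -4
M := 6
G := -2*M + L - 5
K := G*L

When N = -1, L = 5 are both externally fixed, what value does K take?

Setting N = -1, L = 5 by intervention discards those variables' equations.
G = -2*M + L - 5  [with M=6, L=5]  = -12
K = G*L  [with G=-12, L=5]  = -60

-60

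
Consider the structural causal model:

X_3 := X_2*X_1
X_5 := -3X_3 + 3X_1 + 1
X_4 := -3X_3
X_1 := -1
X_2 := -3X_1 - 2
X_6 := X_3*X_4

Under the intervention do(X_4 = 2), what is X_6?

-2

Under do(X_4=2), the mechanism X_4 := -3X_3 is discarded; X_4 is fixed at 2.
X_2 = -3X_1 - 2  [with X_1=-1]  = 1
X_3 = X_2*X_1  [with X_2=1, X_1=-1]  = -1
X_6 = X_3*X_4  [with X_3=-1, X_4=2]  = -2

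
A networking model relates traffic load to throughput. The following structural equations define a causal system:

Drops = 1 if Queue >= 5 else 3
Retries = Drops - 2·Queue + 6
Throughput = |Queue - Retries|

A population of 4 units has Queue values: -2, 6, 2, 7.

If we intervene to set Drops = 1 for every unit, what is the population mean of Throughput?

9.75

do(Drops=1) breaks Drops's dependence on Queue. With Drops=1 fixed, Throughput across the units is 13, 11, 1, 14, mean 9.75.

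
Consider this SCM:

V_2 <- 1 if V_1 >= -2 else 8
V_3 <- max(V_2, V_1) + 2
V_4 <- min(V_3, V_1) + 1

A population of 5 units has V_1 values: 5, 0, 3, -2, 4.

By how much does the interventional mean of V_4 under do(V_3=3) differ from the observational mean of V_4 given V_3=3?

Every unit gets V_3=3 under the intervention. V_4 values become 4, 1, 4, -1, 4; E[V_4|do(V_3=3)] = 2.4.
Conditioning on V_3=3 selects the 2 unit(s) with V_1 ∈ {0, -2}. Their V_4 values: 1, -1. Mean = 0.
Difference = 2.4 − 0 = 2.4.

2.4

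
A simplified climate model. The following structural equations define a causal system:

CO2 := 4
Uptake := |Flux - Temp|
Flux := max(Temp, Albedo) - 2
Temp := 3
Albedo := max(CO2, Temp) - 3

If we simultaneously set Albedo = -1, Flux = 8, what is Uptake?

Setting Albedo = -1, Flux = 8 by intervention discards those variables' equations.
Uptake = |Flux - Temp|  [with Flux=8, Temp=3]  = 5

5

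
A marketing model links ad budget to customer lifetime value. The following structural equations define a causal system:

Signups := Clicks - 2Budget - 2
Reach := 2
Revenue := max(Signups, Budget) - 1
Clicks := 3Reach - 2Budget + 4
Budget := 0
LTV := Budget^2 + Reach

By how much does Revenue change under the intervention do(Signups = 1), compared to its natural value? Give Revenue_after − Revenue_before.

Intervening sets Signups = 1 and removes its equation (Signups := Clicks - 2Budget - 2).
Revenue = max(Signups, Budget) - 1  [with Signups=1, Budget=0]  = 0
Without intervention: Clicks = 3Reach - 2Budget + 4  [with Reach=2, Budget=0]  = 10; Signups = Clicks - 2Budget - 2  [with Clicks=10, Budget=0]  = 8; Revenue = max(Signups, Budget) - 1  [with Signups=8, Budget=0]  = 7.
Change = 0 − 7 = -7.

-7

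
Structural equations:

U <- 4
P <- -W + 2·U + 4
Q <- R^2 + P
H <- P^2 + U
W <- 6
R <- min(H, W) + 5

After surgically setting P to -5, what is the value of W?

Under do(P=-5), the mechanism P <- -W + 2·U + 4 is discarded; P is fixed at -5.
W is not downstream of the intervention, so its value is determined by the original equations.

6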